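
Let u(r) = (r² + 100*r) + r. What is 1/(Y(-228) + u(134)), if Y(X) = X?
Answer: 1/31262 ≈ 3.1988e-5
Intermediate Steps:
u(r) = r² + 101*r
1/(Y(-228) + u(134)) = 1/(-228 + 134*(101 + 134)) = 1/(-228 + 134*235) = 1/(-228 + 31490) = 1/31262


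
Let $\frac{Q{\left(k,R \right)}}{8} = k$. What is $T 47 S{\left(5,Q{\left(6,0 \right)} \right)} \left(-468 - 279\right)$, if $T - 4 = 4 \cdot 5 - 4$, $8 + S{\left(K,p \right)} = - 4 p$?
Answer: $140436000$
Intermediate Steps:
$Q{\left(k,R \right)} = 8 k$
$S{\left(K,p \right)} = -8 - 4 p$
$T = 20$ ($T = 4 + \left(4 \cdot 5 - 4\right) = 4 + \left(20 - 4\right) = 4 + 16 = 20$)
$T 47 S{\left(5,Q{\left(6,0 \right)} \right)} \left(-468 - 279\right) = 20 \cdot 47 \left(-8 - 4 \cdot 8 \cdot 6\right) \left(-468 - 279\right) = 20 \cdot 47 \left(-8 - 192\right) \left(-747\right) = 20 \cdot 47 \left(-200\right) \left(-747\right) = 20 \left(\left(-9400\right) \left(-747\right)\right) = 20 \cdot 7021800 = 140436000$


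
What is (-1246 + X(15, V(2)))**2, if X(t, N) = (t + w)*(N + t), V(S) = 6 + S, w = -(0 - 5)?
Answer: 617796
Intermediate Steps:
w = 5 (w = -1*(-5) = 5)
X(t, N) = (5 + t)*(N + t) (X(t, N) = (t + 5)*(N + t) = (5 + t)*(N + t))
(-1246 + X(15, V(2)))**2 = (-1246 + (15**2 + 5*(6 + 2) + 5*15 + (6 + 2)*15))**2 = (-1246 + (225 + 5*8 + 75 + 8*15))**2 = (-1246 + (225 + 40 + 75 + 120))**2 = (-1246 + 460)**2 = (-786)**2 = 617796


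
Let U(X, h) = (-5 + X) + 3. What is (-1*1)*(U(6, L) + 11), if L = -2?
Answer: -15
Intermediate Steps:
U(X, h) = -2 + X
(-1*1)*(U(6, L) + 11) = (-1*1)*((-2 + 6) + 11) = -(4 + 11) = -1*15 = -15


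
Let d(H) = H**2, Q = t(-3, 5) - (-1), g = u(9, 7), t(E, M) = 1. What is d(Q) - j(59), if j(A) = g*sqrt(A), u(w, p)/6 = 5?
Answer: 4 - 30*sqrt(59) ≈ -226.43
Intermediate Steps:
u(w, p) = 30 (u(w, p) = 6*5 = 30)
g = 30
j(A) = 30*sqrt(A)
Q = 2 (Q = 1 - (-1) = 1 - 1*(-1) = 1 + 1 = 2)
d(Q) - j(59) = 2**2 - 30*sqrt(59) = 4 - 30*sqrt(59)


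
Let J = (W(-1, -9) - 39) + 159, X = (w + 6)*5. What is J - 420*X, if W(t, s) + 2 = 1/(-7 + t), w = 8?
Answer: -234257/8 ≈ -29282.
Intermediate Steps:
W(t, s) = -2 + 1/(-7 + t)
X = 70 (X = (8 + 6)*5 = 14*5 = 70)
J = 943/8 (J = ((15 - 2*(-1))/(-7 - 1) - 39) + 159 = ((15 + 2)/(-8) - 39) + 159 = (-1/8*17 - 39) + 159 = (-17/8 - 39) + 159 = -329/8 + 159 = 943/8 ≈ 117.88)
J - 420*X = 943/8 - 420*70 = 943/8 - 29400 = -234257/8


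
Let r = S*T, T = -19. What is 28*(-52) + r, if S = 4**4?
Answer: -6320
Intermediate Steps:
S = 256
r = -4864 (r = 256*(-19) = -4864)
28*(-52) + r = 28*(-52) - 4864 = -1456 - 4864 = -6320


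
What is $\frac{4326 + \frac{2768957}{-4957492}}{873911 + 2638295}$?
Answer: $\frac{21443341435}{17411733147352} \approx 0.0012315$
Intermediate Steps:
$\frac{4326 + \frac{2768957}{-4957492}}{873911 + 2638295} = \frac{4326 + 2768957 \left(- \frac{1}{4957492}\right)}{3512206} = \left(4326 - \frac{2768957}{4957492}\right) \frac{1}{3512206} = \frac{21443341435}{4957492} \cdot \frac{1}{3512206} = \frac{21443341435}{17411733147352}$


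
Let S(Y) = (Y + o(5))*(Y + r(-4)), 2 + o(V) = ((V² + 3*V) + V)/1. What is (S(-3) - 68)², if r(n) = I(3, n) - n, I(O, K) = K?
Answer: 35344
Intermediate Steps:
o(V) = -2 + V² + 4*V (o(V) = -2 + ((V² + 3*V) + V)/1 = -2 + (V² + 4*V)*1 = -2 + (V² + 4*V) = -2 + V² + 4*V)
r(n) = 0 (r(n) = n - n = 0)
S(Y) = Y*(43 + Y) (S(Y) = (Y + (-2 + 5² + 4*5))*(Y + 0) = (Y + (-2 + 25 + 20))*Y = (Y + 43)*Y = (43 + Y)*Y = Y*(43 + Y))
(S(-3) - 68)² = (-3*(43 - 3) - 68)² = (-3*40 - 68)² = (-120 - 68)² = (-188)² = 35344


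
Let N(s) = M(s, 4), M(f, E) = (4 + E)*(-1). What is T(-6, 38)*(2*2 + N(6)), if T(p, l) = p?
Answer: 24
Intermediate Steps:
M(f, E) = -4 - E
N(s) = -8 (N(s) = -4 - 1*4 = -4 - 4 = -8)
T(-6, 38)*(2*2 + N(6)) = -6*(2*2 - 8) = -6*(4 - 8) = -6*(-4) = 24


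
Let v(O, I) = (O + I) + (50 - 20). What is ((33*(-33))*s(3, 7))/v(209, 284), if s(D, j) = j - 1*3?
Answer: -4356/523 ≈ -8.3289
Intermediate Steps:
s(D, j) = -3 + j (s(D, j) = j - 3 = -3 + j)
v(O, I) = 30 + I + O (v(O, I) = (I + O) + 30 = 30 + I + O)
((33*(-33))*s(3, 7))/v(209, 284) = ((33*(-33))*(-3 + 7))/(30 + 284 + 209) = -1089*4/523 = -4356*1/523 = -4356/523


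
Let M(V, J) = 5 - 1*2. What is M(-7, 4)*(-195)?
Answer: -585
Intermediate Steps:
M(V, J) = 3 (M(V, J) = 5 - 2 = 3)
M(-7, 4)*(-195) = 3*(-195) = -585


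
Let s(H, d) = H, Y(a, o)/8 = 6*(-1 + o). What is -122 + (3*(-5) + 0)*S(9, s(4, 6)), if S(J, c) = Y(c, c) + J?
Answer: -2417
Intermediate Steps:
Y(a, o) = -48 + 48*o (Y(a, o) = 8*(6*(-1 + o)) = 8*(-6 + 6*o) = -48 + 48*o)
S(J, c) = -48 + J + 48*c (S(J, c) = (-48 + 48*c) + J = -48 + J + 48*c)
-122 + (3*(-5) + 0)*S(9, s(4, 6)) = -122 + (3*(-5) + 0)*(-48 + 9 + 48*4) = -122 + (-15 + 0)*(-48 + 9 + 192) = -122 - 15*153 = -122 - 2295 = -2417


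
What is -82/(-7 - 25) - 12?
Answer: -151/16 ≈ -9.4375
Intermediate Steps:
-82/(-7 - 25) - 12 = -82/(-32) - 12 = -1/32*(-82) - 12 = 41/16 - 12 = -151/16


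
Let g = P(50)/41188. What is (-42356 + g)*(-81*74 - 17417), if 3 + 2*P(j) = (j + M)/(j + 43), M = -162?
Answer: 7596587654947589/7660968 ≈ 9.9160e+8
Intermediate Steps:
P(j) = -3/2 + (-162 + j)/(2*(43 + j)) (P(j) = -3/2 + ((j - 162)/(j + 43))/2 = -3/2 + ((-162 + j)/(43 + j))/2 = -3/2 + (-162 + j)/(2*(43 + j)))
g = -391/7660968 (g = ((-291/2 - 1*50)/(43 + 50))/41188 = ((-291/2 - 50)/93)*(1/41188) = ((1/93)*(-391/2))*(1/41188) = -391/186*1/41188 = -391/7660968 ≈ -5.1038e-5)
(-42356 + g)*(-81*74 - 17417) = (-42356 - 391/7660968)*(-81*74 - 17417) = -324487960999*(-5994 - 17417)/7660968 = -324487960999/7660968*(-23411) = 7596587654947589/7660968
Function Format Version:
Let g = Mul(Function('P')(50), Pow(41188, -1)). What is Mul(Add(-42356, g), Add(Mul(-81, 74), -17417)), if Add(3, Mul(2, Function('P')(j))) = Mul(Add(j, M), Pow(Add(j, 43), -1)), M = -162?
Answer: Rational(7596587654947589, 7660968) ≈ 9.9160e+8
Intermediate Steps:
Function('P')(j) = Add(Rational(-3, 2), Mul(Rational(1, 2), Pow(Add(43, j), -1), Add(-162, j))) (Function('P')(j) = Add(Rational(-3, 2), Mul(Rational(1, 2), Mul(Add(j, -162), Pow(Add(j, 43), -1)))) = Add(Rational(-3, 2), Mul(Rational(1, 2), Mul(Add(-162, j), Pow(Add(43, j), -1)))) = Add(Rational(-3, 2), Mul(Rational(1, 2), Mul(Pow(Add(43, j), -1), Add(-162, j)))) = Add(Rational(-3, 2), Mul(Rational(1, 2), Pow(Add(43, j), -1), Add(-162, j))))
g = Rational(-391, 7660968) (g = Mul(Mul(Pow(Add(43, 50), -1), Add(Rational(-291, 2), Mul(-1, 50))), Pow(41188, -1)) = Mul(Mul(Pow(93, -1), Add(Rational(-291, 2), -50)), Rational(1, 41188)) = Mul(Mul(Rational(1, 93), Rational(-391, 2)), Rational(1, 41188)) = Mul(Rational(-391, 186), Rational(1, 41188)) = Rational(-391, 7660968) ≈ -5.1038e-5)
Mul(Add(-42356, g), Add(Mul(-81, 74), -17417)) = Mul(Add(-42356, Rational(-391, 7660968)), Add(Mul(-81, 74), -17417)) = Mul(Rational(-324487960999, 7660968), Add(-5994, -17417)) = Mul(Rational(-324487960999, 7660968), -23411) = Rational(7596587654947589, 7660968)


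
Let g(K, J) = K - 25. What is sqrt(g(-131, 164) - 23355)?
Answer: I*sqrt(23511) ≈ 153.33*I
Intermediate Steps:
g(K, J) = -25 + K (g(K, J) = K - 1*25 = K - 25 = -25 + K)
sqrt(g(-131, 164) - 23355) = sqrt((-25 - 131) - 23355) = sqrt(-156 - 23355) = sqrt(-23511) = I*sqrt(23511)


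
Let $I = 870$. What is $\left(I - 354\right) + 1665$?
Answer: $2181$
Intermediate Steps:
$\left(I - 354\right) + 1665 = \left(870 - 354\right) + 1665 = 516 + 1665 = 2181$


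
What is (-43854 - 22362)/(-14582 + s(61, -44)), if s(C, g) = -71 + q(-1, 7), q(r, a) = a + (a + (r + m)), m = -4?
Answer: 16554/3661 ≈ 4.5217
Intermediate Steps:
q(r, a) = -4 + r + 2*a (q(r, a) = a + (a + (r - 4)) = a + (a + (-4 + r)) = a + (-4 + a + r) = -4 + r + 2*a)
s(C, g) = -62 (s(C, g) = -71 + (-4 - 1 + 2*7) = -71 + (-4 - 1 + 14) = -71 + 9 = -62)
(-43854 - 22362)/(-14582 + s(61, -44)) = (-43854 - 22362)/(-14582 - 62) = -66216/(-14644) = -66216*(-1/14644) = 16554/3661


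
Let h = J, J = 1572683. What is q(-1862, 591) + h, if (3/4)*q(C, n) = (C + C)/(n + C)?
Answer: 5996655175/3813 ≈ 1.5727e+6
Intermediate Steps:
q(C, n) = 8*C/(3*(C + n)) (q(C, n) = 4*((C + C)/(n + C))/3 = 4*((2*C)/(C + n))/3 = 4*(2*C/(C + n))/3 = 8*C/(3*(C + n)))
h = 1572683
q(-1862, 591) + h = (8/3)*(-1862)/(-1862 + 591) + 1572683 = (8/3)*(-1862)/(-1271) + 1572683 = (8/3)*(-1862)*(-1/1271) + 1572683 = 14896/3813 + 1572683 = 5996655175/3813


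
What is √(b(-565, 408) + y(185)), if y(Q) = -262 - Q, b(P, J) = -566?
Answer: I*√1013 ≈ 31.828*I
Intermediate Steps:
√(b(-565, 408) + y(185)) = √(-566 + (-262 - 1*185)) = √(-566 + (-262 - 185)) = √(-566 - 447) = √(-1013) = I*√1013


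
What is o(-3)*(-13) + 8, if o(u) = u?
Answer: 47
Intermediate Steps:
o(-3)*(-13) + 8 = -3*(-13) + 8 = 39 + 8 = 47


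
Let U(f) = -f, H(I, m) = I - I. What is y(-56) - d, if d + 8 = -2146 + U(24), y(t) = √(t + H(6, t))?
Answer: 2178 + 2*I*√14 ≈ 2178.0 + 7.4833*I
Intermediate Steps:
H(I, m) = 0
y(t) = √t (y(t) = √(t + 0) = √t)
d = -2178 (d = -8 + (-2146 - 1*24) = -8 + (-2146 - 24) = -8 - 2170 = -2178)
y(-56) - d = √(-56) - 1*(-2178) = 2*I*√14 + 2178 = 2178 + 2*I*√14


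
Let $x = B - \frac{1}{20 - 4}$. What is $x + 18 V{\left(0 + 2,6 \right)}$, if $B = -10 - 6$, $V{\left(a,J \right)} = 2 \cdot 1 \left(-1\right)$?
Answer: $- \frac{833}{16} \approx -52.063$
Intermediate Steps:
$V{\left(a,J \right)} = -2$ ($V{\left(a,J \right)} = 2 \left(-1\right) = -2$)
$B = -16$
$x = - \frac{257}{16}$ ($x = -16 - \frac{1}{20 - 4} = -16 - \frac{1}{16} = - \frac{257}{16} \approx -16.063$)
$x + 18 V{\left(0 + 2,6 \right)} = - \frac{257}{16} + 18 \left(-2\right) = - \frac{257}{16} - 36 = - \frac{833}{16}$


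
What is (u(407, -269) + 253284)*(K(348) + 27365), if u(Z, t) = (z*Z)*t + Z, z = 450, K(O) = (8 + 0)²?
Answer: -1344395652711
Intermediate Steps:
K(O) = 64 (K(O) = 8² = 64)
u(Z, t) = Z + 450*Z*t (u(Z, t) = (450*Z)*t + Z = 450*Z*t + Z = Z + 450*Z*t)
(u(407, -269) + 253284)*(K(348) + 27365) = (407*(1 + 450*(-269)) + 253284)*(64 + 27365) = (407*(1 - 121050) + 253284)*27429 = (407*(-121049) + 253284)*27429 = (-49266943 + 253284)*27429 = -49013659*27429 = -1344395652711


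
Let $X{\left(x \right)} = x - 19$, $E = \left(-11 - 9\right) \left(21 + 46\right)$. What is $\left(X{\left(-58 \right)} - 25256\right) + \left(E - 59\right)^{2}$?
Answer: $1931868$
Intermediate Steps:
$E = -1340$ ($E = \left(-20\right) 67 = -1340$)
$X{\left(x \right)} = -19 + x$ ($X{\left(x \right)} = x - 19 = -19 + x$)
$\left(X{\left(-58 \right)} - 25256\right) + \left(E - 59\right)^{2} = \left(\left(-19 - 58\right) - 25256\right) + \left(-1340 - 59\right)^{2} = \left(-77 - 25256\right) + \left(-1399\right)^{2} = -25333 + 1957201 = 1931868$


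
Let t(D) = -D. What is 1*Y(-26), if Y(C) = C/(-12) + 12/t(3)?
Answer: -11/6 ≈ -1.8333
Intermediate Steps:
Y(C) = -4 - C/12 (Y(C) = C/(-12) + 12/((-1*3)) = C*(-1/12) + 12/(-3) = -C/12 + 12*(-⅓) = -C/12 - 4 = -4 - C/12)
1*Y(-26) = 1*(-4 - 1/12*(-26)) = 1*(-4 + 13/6) = 1*(-11/6) = -11/6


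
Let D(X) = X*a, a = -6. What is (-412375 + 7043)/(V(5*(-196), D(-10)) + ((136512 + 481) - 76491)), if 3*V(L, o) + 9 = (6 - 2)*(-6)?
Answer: -405332/60491 ≈ -6.7007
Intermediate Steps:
D(X) = -6*X (D(X) = X*(-6) = -6*X)
V(L, o) = -11 (V(L, o) = -3 + ((6 - 2)*(-6))/3 = -3 + (4*(-6))/3 = -3 + (⅓)*(-24) = -3 - 8 = -11)
(-412375 + 7043)/(V(5*(-196), D(-10)) + ((136512 + 481) - 76491)) = (-412375 + 7043)/(-11 + ((136512 + 481) - 76491)) = -405332/(-11 + (136993 - 76491)) = -405332/(-11 + 60502) = -405332/60491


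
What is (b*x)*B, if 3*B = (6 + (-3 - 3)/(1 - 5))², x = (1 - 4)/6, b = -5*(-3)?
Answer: -1125/8 ≈ -140.63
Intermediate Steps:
b = 15
x = -½ (x = -3*⅙ = -½ ≈ -0.50000)
B = 75/4 (B = (6 + (-3 - 3)/(1 - 5))²/3 = (6 - 6/(-4))²/3 = (6 - 6*(-¼))²/3 = (6 + 3/2)²/3 = (15/2)²/3 = (⅓)*(225/4) = 75/4 ≈ 18.750)
(b*x)*B = (15*(-½))*(75/4) = -15/2*75/4 = -1125/8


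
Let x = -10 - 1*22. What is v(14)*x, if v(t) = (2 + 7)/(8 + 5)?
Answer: -288/13 ≈ -22.154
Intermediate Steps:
v(t) = 9/13
x = -32 (x = -10 - 22 = -32)
v(14)*x = (9/13)*(-32) = -288/13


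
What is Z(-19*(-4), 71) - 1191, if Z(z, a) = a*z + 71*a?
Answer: 9246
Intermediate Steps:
Z(z, a) = 71*a + a*z
Z(-19*(-4), 71) - 1191 = 71*(71 - 19*(-4)) - 1191 = 71*(71 + 76) - 1191 = 71*147 - 1191 = 10437 - 1191 = 9246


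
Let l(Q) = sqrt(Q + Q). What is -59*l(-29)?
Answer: -59*I*sqrt(58) ≈ -449.33*I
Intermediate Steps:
l(Q) = sqrt(2)*sqrt(Q) (l(Q) = sqrt(2*Q) = sqrt(2)*sqrt(Q))
-59*l(-29) = -59*sqrt(2)*sqrt(-29) = -59*sqrt(2)*I*sqrt(29) = -59*I*sqrt(58)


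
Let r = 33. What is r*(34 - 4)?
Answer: 990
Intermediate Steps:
r*(34 - 4) = 33*(34 - 4) = 33*30 = 990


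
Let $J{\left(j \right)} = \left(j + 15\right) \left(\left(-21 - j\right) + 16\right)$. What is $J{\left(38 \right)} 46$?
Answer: $-104834$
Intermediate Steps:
$J{\left(j \right)} = \left(-5 - j\right) \left(15 + j\right)$ ($J{\left(j \right)} = \left(15 + j\right) \left(-5 - j\right) = \left(-5 - j\right) \left(15 + j\right)$)
$J{\left(38 \right)} 46 = \left(-75 - 38^{2} - 760\right) 46 = \left(-75 - 1444 - 760\right) 46 = \left(-2279\right) 46 = -104834$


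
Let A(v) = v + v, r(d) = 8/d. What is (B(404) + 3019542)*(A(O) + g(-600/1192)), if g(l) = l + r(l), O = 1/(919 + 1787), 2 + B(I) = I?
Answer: -83183711211984/1679975 ≈ -4.9515e+7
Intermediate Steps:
B(I) = -2 + I
O = 1/2706 ≈ 0.00036955
A(v) = 2*v
g(l) = l + 8/l
(B(404) + 3019542)*(A(O) + g(-600/1192)) = ((-2 + 404) + 3019542)*(2*(1/2706) + (-600/1192 + 8/((-600/1192)))) = (402 + 3019542)*(1/1353 + (-600*1/1192 + 8/((-600*1/1192)))) = 3019944*(1/1353 + (-75/149 + 8/(-75/149))) = 3019944*(1/1353 + (-75/149 + 8*(-149/75))) = 3019944*(1/1353 + (-75/149 - 1192/75)) = 3019944*(1/1353 - 183233/11175) = 3019944*(-27544786/1679975) = -83183711211984/1679975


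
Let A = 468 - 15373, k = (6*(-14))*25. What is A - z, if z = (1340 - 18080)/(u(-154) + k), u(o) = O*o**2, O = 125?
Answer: -2207727763/148120 ≈ -14905.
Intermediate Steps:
k = -2100 (k = -84*25 = -2100)
A = -14905
u(o) = 125*o**2
z = -837/148120 (z = (1340 - 18080)/(125*(-154)**2 - 2100) = -16740/(125*23716 - 2100) = -16740/(2964500 - 2100) = -16740/2962400 = -16740*1/2962400 = -837/148120 ≈ -0.0056508)
A - z = -14905 - 1*(-837/148120) = -14905 + 837/148120 = -2207727763/148120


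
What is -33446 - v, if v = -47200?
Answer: 13754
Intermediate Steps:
-33446 - v = -33446 - 1*(-47200) = -33446 + 47200 = 13754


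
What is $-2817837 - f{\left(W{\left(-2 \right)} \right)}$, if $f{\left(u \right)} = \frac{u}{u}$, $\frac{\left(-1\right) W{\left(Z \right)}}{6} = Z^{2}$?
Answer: $-2817838$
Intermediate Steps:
$W{\left(Z \right)} = - 6 Z^{2}$
$f{\left(u \right)} = 1$
$-2817837 - f{\left(W{\left(-2 \right)} \right)} = -2817837 - 1 = -2817838$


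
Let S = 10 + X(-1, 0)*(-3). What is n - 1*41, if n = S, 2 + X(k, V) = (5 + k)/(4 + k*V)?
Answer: -28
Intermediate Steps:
X(k, V) = -2 + (5 + k)/(4 + V*k) (X(k, V) = -2 + (5 + k)/(4 + k*V) = -2 + (5 + k)/(4 + V*k))
S = 13 (S = 10 + ((-3 - 1 - 2*0*(-1))/(4 + 0*(-1)))*(-3) = 10 + ((-3 - 1 + 0)/(4 + 0))*(-3) = 10 + (-4/4)*(-3) = 10 + ((1/4)*(-4))*(-3) = 10 - 1*(-3) = 10 + 3 = 13)
n = 13
n - 1*41 = 13 - 1*41 = 13 - 41 = -28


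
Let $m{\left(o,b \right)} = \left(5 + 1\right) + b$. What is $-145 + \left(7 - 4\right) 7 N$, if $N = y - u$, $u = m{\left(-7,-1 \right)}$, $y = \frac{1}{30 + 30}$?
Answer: $- \frac{4993}{20} \approx -249.65$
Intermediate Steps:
$m{\left(o,b \right)} = 6 + b$
$y = \frac{1}{60} \approx 0.016667$
$u = 5$ ($u = 6 - 1 = 5$)
$N = - \frac{299}{60}$ ($N = \frac{1}{60} - 5 = - \frac{299}{60} \approx -4.9833$)
$-145 + \left(7 - 4\right) 7 N = -145 + \left(7 - 4\right) 7 \left(- \frac{299}{60}\right) = -145 + 3 \cdot 7 \left(- \frac{299}{60}\right) = -145 + 21 \left(- \frac{299}{60}\right) = -145 - \frac{2093}{20} = - \frac{4993}{20}$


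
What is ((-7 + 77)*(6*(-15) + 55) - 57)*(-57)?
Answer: 142899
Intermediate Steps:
((-7 + 77)*(6*(-15) + 55) - 57)*(-57) = (70*(-90 + 55) - 57)*(-57) = (70*(-35) - 57)*(-57) = (-2450 - 57)*(-57) = -2507*(-57) = 142899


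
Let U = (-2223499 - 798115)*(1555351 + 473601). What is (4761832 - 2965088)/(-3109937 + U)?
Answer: -1796744/6130712878465 ≈ -2.9307e-7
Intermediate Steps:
U = -6130709768528 (U = -3021614*2028952 = -6130709768528)
(4761832 - 2965088)/(-3109937 + U) = (4761832 - 2965088)/(-3109937 - 6130709768528) = 1796744/(-6130712878465) = 1796744*(-1/6130712878465) = -1796744/6130712878465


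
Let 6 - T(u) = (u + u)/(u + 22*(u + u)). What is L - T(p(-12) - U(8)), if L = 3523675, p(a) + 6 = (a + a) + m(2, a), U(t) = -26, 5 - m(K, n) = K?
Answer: 158565107/45 ≈ 3.5237e+6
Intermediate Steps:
m(K, n) = 5 - K
p(a) = -3 + 2*a (p(a) = -6 + ((a + a) + (5 - 1*2)) = -6 + (2*a + (5 - 2)) = -6 + (2*a + 3) = -6 + (3 + 2*a) = -3 + 2*a)
T(u) = 268/45 (T(u) = 6 - (u + u)/(u + 22*(u + u)) = 6 - 2*u/(u + 22*(2*u)) = 6 - 2*u/(u + 44*u) = 6 - 2*u/(45*u) = 6 - 2*u*1/(45*u) = 6 - 1*2/45 = 6 - 2/45 = 268/45)
L - T(p(-12) - U(8)) = 3523675 - 1*268/45 = 3523675 - 268/45 = 158565107/45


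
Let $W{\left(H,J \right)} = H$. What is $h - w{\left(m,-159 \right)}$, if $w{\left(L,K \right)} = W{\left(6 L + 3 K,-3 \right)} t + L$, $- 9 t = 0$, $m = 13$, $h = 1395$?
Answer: $1382$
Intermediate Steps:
$t = 0$ ($t = \left(- \frac{1}{9}\right) 0 = 0$)
$w{\left(L,K \right)} = L$ ($w{\left(L,K \right)} = \left(6 L + 3 K\right) 0 + L = \left(3 K + 6 L\right) 0 + L = 0 + L = L$)
$h - w{\left(m,-159 \right)} = 1395 - 13 = 1382$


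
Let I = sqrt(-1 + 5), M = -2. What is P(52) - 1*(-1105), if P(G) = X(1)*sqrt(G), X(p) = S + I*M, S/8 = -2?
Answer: 1105 - 40*sqrt(13) ≈ 960.78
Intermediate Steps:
S = -16 (S = 8*(-2) = -16)
I = 2 (I = sqrt(4) = 2)
X(p) = -20 (X(p) = -16 + 2*(-2) = -16 - 4 = -20)
P(G) = -20*sqrt(G)
P(52) - 1*(-1105) = -40*sqrt(13) - 1*(-1105) = -40*sqrt(13) + 1105 = 1105 - 40*sqrt(13)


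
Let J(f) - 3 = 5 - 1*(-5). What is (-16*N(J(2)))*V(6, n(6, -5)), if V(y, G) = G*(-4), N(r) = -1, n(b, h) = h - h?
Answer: 0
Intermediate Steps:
n(b, h) = 0
J(f) = 13 (J(f) = 3 + (5 - 1*(-5)) = 3 + (5 + 5) = 3 + 10 = 13)
V(y, G) = -4*G
(-16*N(J(2)))*V(6, n(6, -5)) = (-16*(-1))*(-4*0) = 16*0 = 0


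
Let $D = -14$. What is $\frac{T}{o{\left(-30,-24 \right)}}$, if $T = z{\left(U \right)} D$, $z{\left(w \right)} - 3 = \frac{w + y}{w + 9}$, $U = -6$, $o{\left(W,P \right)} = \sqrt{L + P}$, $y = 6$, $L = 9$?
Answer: $\frac{14 i \sqrt{15}}{5} \approx 10.844 i$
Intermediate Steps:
$o{\left(W,P \right)} = \sqrt{9 + P}$
$z{\left(w \right)} = 3 + \frac{6 + w}{9 + w}$ ($z{\left(w \right)} = 3 + \frac{w + 6}{w + 9} = 3 + \frac{6 + w}{9 + w}$)
$T = -42$ ($T = \frac{33 + 4 \left(-6\right)}{9 - 6} \left(-14\right) = \frac{33 - 24}{3} \left(-14\right) = \frac{1}{3} \cdot 9 \left(-14\right) = 3 \left(-14\right) = -42$)
$\frac{T}{o{\left(-30,-24 \right)}} = - \frac{42}{\sqrt{9 - 24}} = - \frac{42}{\sqrt{-15}} = - \frac{42}{i \sqrt{15}} = - 42 \left(- \frac{i \sqrt{15}}{15}\right) = \frac{14 i \sqrt{15}}{5}$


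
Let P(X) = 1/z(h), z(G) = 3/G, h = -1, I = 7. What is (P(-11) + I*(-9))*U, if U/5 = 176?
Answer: -167200/3 ≈ -55733.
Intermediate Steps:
U = 880 (U = 5*176 = 880)
P(X) = -⅓ (P(X) = 1/(3/(-1)) = 1/(3*(-1)) = 1/(-3) = -⅓)
(P(-11) + I*(-9))*U = (-⅓ + 7*(-9))*880 = (-⅓ - 63)*880 = -190/3*880 = -167200/3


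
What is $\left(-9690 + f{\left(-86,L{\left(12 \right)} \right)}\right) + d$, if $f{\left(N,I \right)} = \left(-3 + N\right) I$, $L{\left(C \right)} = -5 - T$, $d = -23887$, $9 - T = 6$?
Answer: $-32865$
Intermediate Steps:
$T = 3$ ($T = 9 - 6 = 3$)
$L{\left(C \right)} = -8$ ($L{\left(C \right)} = -5 - 3 = -8$)
$f{\left(N,I \right)} = I \left(-3 + N\right)$
$\left(-9690 + f{\left(-86,L{\left(12 \right)} \right)}\right) + d = \left(-9690 - 8 \left(-3 - 86\right)\right) - 23887 = \left(-9690 - -712\right) - 23887 = \left(-9690 + 712\right) - 23887 = -8978 - 23887 = -32865$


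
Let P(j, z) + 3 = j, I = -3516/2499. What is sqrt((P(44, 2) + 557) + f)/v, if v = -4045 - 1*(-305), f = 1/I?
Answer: -sqrt(205106739)/2191640 ≈ -0.0065346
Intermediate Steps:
I = -1172/833 (I = -3516*1/2499 = -1172/833 ≈ -1.4070)
P(j, z) = -3 + j
f = -833/1172 (f = 1/(-1172/833) = -833/1172 ≈ -0.71075)
v = -3740 (v = -4045 + 305 = -3740)
sqrt((P(44, 2) + 557) + f)/v = sqrt(((-3 + 44) + 557) - 833/1172)/(-3740) = sqrt((41 + 557) - 833/1172)*(-1/3740) = sqrt(598 - 833/1172)*(-1/3740) = sqrt(700023/1172)*(-1/3740) = (sqrt(205106739)/586)*(-1/3740) = -sqrt(205106739)/2191640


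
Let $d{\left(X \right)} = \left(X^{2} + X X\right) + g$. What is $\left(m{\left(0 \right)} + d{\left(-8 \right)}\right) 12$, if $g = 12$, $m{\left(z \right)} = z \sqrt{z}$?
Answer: $1680$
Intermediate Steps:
$m{\left(z \right)} = z^{\frac{3}{2}}$
$d{\left(X \right)} = 12 + 2 X^{2}$ ($d{\left(X \right)} = \left(X^{2} + X X\right) + 12 = \left(X^{2} + X^{2}\right) + 12 = 2 X^{2} + 12 = 12 + 2 X^{2}$)
$\left(m{\left(0 \right)} + d{\left(-8 \right)}\right) 12 = \left(0^{\frac{3}{2}} + \left(12 + 2 \left(-8\right)^{2}\right)\right) 12 = \left(0 + \left(12 + 2 \cdot 64\right)\right) 12 = \left(0 + \left(12 + 128\right)\right) 12 = \left(0 + 140\right) 12 = 140 \cdot 12 = 1680$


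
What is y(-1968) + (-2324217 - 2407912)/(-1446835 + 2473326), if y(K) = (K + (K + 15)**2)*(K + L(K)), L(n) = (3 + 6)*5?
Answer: -7525143364516642/1026491 ≈ -7.3309e+9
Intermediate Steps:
L(n) = 45 (L(n) = 9*5 = 45)
y(K) = (45 + K)*(K + (15 + K)**2) (y(K) = (K + (K + 15)**2)*(K + 45) = (K + (15 + K)**2)*(45 + K) = (45 + K)*(K + (15 + K)**2))
y(-1968) + (-2324217 - 2407912)/(-1446835 + 2473326) = (10125 + (-1968)**3 + 76*(-1968)**2 + 1620*(-1968)) + (-2324217 - 2407912)/(-1446835 + 2473326) = (10125 - 7622111232 + 76*3873024 - 3188160) - 4732129/1026491 = (10125 - 7622111232 + 294349824 - 3188160) - 4732129*1/1026491 = -7330939443 - 4732129/1026491 = -7525143364516642/1026491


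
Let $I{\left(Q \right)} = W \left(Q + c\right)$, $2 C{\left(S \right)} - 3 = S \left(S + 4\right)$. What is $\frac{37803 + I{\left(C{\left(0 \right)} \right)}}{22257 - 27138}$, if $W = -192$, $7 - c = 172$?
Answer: $- \frac{23065}{1627} \approx -14.176$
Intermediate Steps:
$c = -165$ ($c = 7 - 172 = -165$)
$C{\left(S \right)} = \frac{3}{2} + \frac{S \left(4 + S\right)}{2}$ ($C{\left(S \right)} = \frac{3}{2} + \frac{S \left(S + 4\right)}{2} = \frac{3}{2} + \frac{S \left(4 + S\right)}{2}$)
$I{\left(Q \right)} = 31680 - 192 Q$ ($I{\left(Q \right)} = - 192 \left(Q - 165\right) = - 192 \left(-165 + Q\right) = 31680 - 192 Q$)
$\frac{37803 + I{\left(C{\left(0 \right)} \right)}}{22257 - 27138} = \frac{37803 + \left(31680 - 192 \left(\frac{3}{2} + \frac{0^{2}}{2} + 2 \cdot 0\right)\right)}{22257 - 27138} = \frac{37803 + \left(31680 - 192 \left(\frac{3}{2} + \frac{1}{2} \cdot 0 + 0\right)\right)}{-4881} = \left(37803 + \left(31680 - 192 \left(\frac{3}{2} + 0 + 0\right)\right)\right) \left(- \frac{1}{4881}\right) = \left(37803 + \left(31680 - 288\right)\right) \left(- \frac{1}{4881}\right) = \left(37803 + 31392\right) \left(- \frac{1}{4881}\right) = 69195 \left(- \frac{1}{4881}\right) = - \frac{23065}{1627}$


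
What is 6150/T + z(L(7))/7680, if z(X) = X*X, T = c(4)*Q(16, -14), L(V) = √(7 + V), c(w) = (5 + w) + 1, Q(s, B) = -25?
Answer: -94457/3840 ≈ -24.598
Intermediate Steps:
c(w) = 6 + w
T = -250 (T = (6 + 4)*(-25) = 10*(-25) = -250)
z(X) = X²
6150/T + z(L(7))/7680 = 6150/(-250) + (√(7 + 7))²/7680 = 6150*(-1/250) + (√14)²*(1/7680) = -123/5 + 14*(1/7680) = -123/5 + 7/3840 = -94457/3840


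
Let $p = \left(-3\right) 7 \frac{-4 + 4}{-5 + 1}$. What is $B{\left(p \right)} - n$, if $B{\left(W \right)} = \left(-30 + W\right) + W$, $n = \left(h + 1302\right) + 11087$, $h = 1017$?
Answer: $-13436$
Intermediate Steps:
$p = 0$ ($p = - 21 \frac{0}{-4} = - 21 \cdot 0 \left(- \frac{1}{4}\right) = \left(-21\right) 0 = 0$)
$n = 13406$ ($n = \left(1017 + 1302\right) + 11087 = 2319 + 11087 = 13406$)
$B{\left(W \right)} = -30 + 2 W$
$B{\left(p \right)} - n = \left(-30 + 2 \cdot 0\right) - 13406 = \left(-30 + 0\right) - 13406 = -30 - 13406 = -13436$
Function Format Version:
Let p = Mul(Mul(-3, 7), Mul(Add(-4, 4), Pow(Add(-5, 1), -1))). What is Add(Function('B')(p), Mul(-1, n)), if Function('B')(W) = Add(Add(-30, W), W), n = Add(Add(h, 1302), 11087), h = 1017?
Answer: -13436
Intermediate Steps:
p = 0 (p = Mul(-21, Mul(0, Pow(-4, -1))) = Mul(-21, Mul(0, Rational(-1, 4))) = Mul(-21, 0) = 0)
n = 13406 (n = Add(Add(1017, 1302), 11087) = Add(2319, 11087) = 13406)
Function('B')(W) = Add(-30, Mul(2, W))
Add(Function('B')(p), Mul(-1, n)) = Add(Add(-30, Mul(2, 0)), Mul(-1, 13406)) = Add(Add(-30, 0), -13406) = Add(-30, -13406) = -13436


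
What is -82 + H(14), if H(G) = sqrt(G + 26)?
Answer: -82 + 2*sqrt(10) ≈ -75.675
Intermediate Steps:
H(G) = sqrt(26 + G)
-82 + H(14) = -82 + sqrt(26 + 14) = -82 + sqrt(40) = -82 + 2*sqrt(10)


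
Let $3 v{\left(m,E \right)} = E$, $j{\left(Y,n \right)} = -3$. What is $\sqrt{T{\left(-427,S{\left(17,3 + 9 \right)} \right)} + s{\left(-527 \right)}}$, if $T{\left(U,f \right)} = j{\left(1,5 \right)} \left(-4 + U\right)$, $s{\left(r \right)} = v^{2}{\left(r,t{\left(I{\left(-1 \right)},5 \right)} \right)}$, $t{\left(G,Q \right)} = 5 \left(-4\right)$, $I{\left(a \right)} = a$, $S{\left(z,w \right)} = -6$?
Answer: $\frac{\sqrt{12037}}{3} \approx 36.571$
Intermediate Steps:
$t{\left(G,Q \right)} = -20$
$v{\left(m,E \right)} = \frac{E}{3}$
$s{\left(r \right)} = \frac{400}{9}$ ($s{\left(r \right)} = \left(\frac{1}{3} \left(-20\right)\right)^{2} = \left(- \frac{20}{3}\right)^{2} = \frac{400}{9}$)
$T{\left(U,f \right)} = 12 - 3 U$ ($T{\left(U,f \right)} = - 3 \left(-4 + U\right) = 12 - 3 U$)
$\sqrt{T{\left(-427,S{\left(17,3 + 9 \right)} \right)} + s{\left(-527 \right)}} = \sqrt{\left(12 - -1281\right) + \frac{400}{9}} = \sqrt{\left(12 + 1281\right) + \frac{400}{9}} = \sqrt{1293 + \frac{400}{9}} = \sqrt{\frac{12037}{9}} = \frac{\sqrt{12037}}{3}$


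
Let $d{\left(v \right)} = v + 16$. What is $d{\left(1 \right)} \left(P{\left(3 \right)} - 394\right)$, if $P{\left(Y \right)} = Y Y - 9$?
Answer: $-6698$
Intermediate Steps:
$d{\left(v \right)} = 16 + v$
$P{\left(Y \right)} = -9 + Y^{2}$ ($P{\left(Y \right)} = Y^{2} - 9 = -9 + Y^{2}$)
$d{\left(1 \right)} \left(P{\left(3 \right)} - 394\right) = \left(16 + 1\right) \left(\left(-9 + 3^{2}\right) - 394\right) = 17 \left(\left(-9 + 9\right) - 394\right) = 17 \left(0 - 394\right) = 17 \left(-394\right) = -6698$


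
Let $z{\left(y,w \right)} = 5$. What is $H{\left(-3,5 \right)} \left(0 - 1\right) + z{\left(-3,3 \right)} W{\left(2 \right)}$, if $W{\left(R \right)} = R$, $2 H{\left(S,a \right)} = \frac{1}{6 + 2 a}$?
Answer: $\frac{319}{32} \approx 9.9688$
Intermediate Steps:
$H{\left(S,a \right)} = \frac{1}{2 \left(6 + 2 a\right)}$
$H{\left(-3,5 \right)} \left(0 - 1\right) + z{\left(-3,3 \right)} W{\left(2 \right)} = \frac{1}{4 \left(3 + 5\right)} \left(0 - 1\right) + 5 \cdot 2 = \frac{1}{4 \cdot 8} \left(-1\right) + 10 = \frac{1}{4} \cdot \frac{1}{8} \left(-1\right) + 10 = \frac{1}{32} \left(-1\right) + 10 = - \frac{1}{32} + 10 = \frac{319}{32}$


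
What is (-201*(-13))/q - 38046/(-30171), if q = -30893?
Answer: 365506085/310690901 ≈ 1.1764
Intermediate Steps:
(-201*(-13))/q - 38046/(-30171) = -201*(-13)/(-30893) - 38046/(-30171) = 2613*(-1/30893) - 38046*(-1/30171) = -2613/30893 + 12682/10057 = 365506085/310690901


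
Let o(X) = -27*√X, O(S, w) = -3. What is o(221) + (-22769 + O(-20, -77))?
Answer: -22772 - 27*√221 ≈ -23173.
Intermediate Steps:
o(221) + (-22769 + O(-20, -77)) = -27*√221 + (-22769 - 3) = -27*√221 - 22772 = -22772 - 27*√221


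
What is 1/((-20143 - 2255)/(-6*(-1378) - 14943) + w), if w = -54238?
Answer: -2225/120672084 ≈ -1.8438e-5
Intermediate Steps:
1/((-20143 - 2255)/(-6*(-1378) - 14943) + w) = 1/((-20143 - 2255)/(-6*(-1378) - 14943) - 54238) = 1/(-22398/(8268 - 14943) - 54238) = 1/(-22398/(-6675) - 54238) = 1/(-22398*(-1/6675) - 54238) = 1/(7466/2225 - 54238) = 1/(-120672084/2225) = -2225/120672084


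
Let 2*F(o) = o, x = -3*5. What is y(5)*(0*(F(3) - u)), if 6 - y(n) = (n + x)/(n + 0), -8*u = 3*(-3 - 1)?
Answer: 0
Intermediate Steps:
x = -15
F(o) = o/2
u = 3/2 (u = -3*(-3 - 1)/8 = -3*(-4)/8 = -1/8*(-12) = 3/2 ≈ 1.5000)
y(n) = 6 - (-15 + n)/n (y(n) = 6 - (n - 15)/(n + 0) = 6 - (-15 + n)/n)
y(5)*(0*(F(3) - u)) = (5 + 15/5)*(0*((1/2)*3 - 1*3/2)) = (5 + 15*(1/5))*(0*(3/2 - 3/2)) = (5 + 3)*(0*0) = 8*0 = 0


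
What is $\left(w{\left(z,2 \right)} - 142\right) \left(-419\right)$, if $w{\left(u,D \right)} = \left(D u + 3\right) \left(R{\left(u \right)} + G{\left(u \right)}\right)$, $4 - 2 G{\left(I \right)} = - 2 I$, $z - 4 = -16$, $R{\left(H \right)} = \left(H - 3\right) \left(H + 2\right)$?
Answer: $1291358$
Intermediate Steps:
$R{\left(H \right)} = \left(-3 + H\right) \left(2 + H\right)$
$z = -12$ ($z = 4 - 16 = -12$)
$G{\left(I \right)} = 2 + I$ ($G{\left(I \right)} = 2 - \frac{\left(-2\right) I}{2} = 2 + I$)
$w{\left(u,D \right)} = \left(-4 + u^{2}\right) \left(3 + D u\right)$ ($w{\left(u,D \right)} = \left(D u + 3\right) \left(\left(-6 + u^{2} - u\right) + \left(2 + u\right)\right) = \left(3 + D u\right) \left(-4 + u^{2}\right) = \left(-4 + u^{2}\right) \left(3 + D u\right)$)
$\left(w{\left(z,2 \right)} - 142\right) \left(-419\right) = \left(\left(-12 + 3 \left(-12\right)^{2} + 2 \left(-12\right)^{3} - 8 \left(-12\right)\right) - 142\right) \left(-419\right) = \left(\left(-12 + 3 \cdot 144 + 2 \left(-1728\right) + 96\right) - 142\right) \left(-419\right) = \left(\left(-12 + 432 - 3456 + 96\right) - 142\right) \left(-419\right) = \left(-2940 - 142\right) \left(-419\right) = \left(-3082\right) \left(-419\right) = 1291358$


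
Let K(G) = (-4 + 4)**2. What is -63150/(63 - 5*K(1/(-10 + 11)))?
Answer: -21050/21 ≈ -1002.4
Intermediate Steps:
K(G) = 0 (K(G) = 0**2 = 0)
-63150/(63 - 5*K(1/(-10 + 11))) = -63150/(63 - 5*0) = -63150/(63 + 0) = -63150/63 = -63150*1/63 = -21050/21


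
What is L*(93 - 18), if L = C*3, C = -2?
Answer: -450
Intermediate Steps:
L = -6 (L = -2*3 = -6)
L*(93 - 18) = -6*(93 - 18) = -6*75 = -450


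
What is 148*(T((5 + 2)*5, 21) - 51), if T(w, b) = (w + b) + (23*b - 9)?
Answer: 70892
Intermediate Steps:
T(w, b) = -9 + w + 24*b (T(w, b) = (b + w) + (-9 + 23*b) = -9 + w + 24*b)
148*(T((5 + 2)*5, 21) - 51) = 148*((-9 + (5 + 2)*5 + 24*21) - 51) = 148*((-9 + 7*5 + 504) - 51) = 148*((-9 + 35 + 504) - 51) = 148*(530 - 51) = 148*479 = 70892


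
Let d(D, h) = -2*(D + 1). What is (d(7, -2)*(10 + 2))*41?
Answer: -7872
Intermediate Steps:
d(D, h) = -2 - 2*D (d(D, h) = -2*(1 + D) = -2 - 2*D)
(d(7, -2)*(10 + 2))*41 = ((-2 - 2*7)*(10 + 2))*41 = ((-2 - 14)*12)*41 = -16*12*41 = -192*41 = -7872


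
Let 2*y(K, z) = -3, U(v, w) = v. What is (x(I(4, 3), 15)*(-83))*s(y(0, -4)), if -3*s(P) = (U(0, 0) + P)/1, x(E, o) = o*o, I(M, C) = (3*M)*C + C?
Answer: -18675/2 ≈ -9337.5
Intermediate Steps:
I(M, C) = C + 3*C*M (I(M, C) = 3*C*M + C = C + 3*C*M)
x(E, o) = o**2
y(K, z) = -3/2 (y(K, z) = (1/2)*(-3) = -3/2)
s(P) = -P/3 (s(P) = -(0 + P)/(3*1) = -P/3)
(x(I(4, 3), 15)*(-83))*s(y(0, -4)) = (15**2*(-83))*(-1/3*(-3/2)) = (225*(-83))*(1/2) = -18675*1/2 = -18675/2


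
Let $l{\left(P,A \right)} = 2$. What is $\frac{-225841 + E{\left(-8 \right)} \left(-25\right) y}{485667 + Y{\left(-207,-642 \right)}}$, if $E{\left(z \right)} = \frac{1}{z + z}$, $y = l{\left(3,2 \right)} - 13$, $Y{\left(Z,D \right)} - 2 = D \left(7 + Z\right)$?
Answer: $- \frac{3613731}{9825104} \approx -0.36781$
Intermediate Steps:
$Y{\left(Z,D \right)} = 2 + D \left(7 + Z\right)$
$y = -11$ ($y = 2 - 13 = -11$)
$E{\left(z \right)} = \frac{1}{2 z}$
$\frac{-225841 + E{\left(-8 \right)} \left(-25\right) y}{485667 + Y{\left(-207,-642 \right)}} = \frac{-225841 + \frac{1}{2 \left(-8\right)} \left(-25\right) \left(-11\right)}{485667 + \left(2 + 7 \left(-642\right) - -132894\right)} = \frac{-225841 + \frac{1}{2} \left(- \frac{1}{8}\right) \left(-25\right) \left(-11\right)}{485667 + \left(2 - 4494 + 132894\right)} = \frac{-225841 + \left(- \frac{1}{16}\right) \left(-25\right) \left(-11\right)}{485667 + 128402} = \frac{-225841 + \frac{25}{16} \left(-11\right)}{614069} = \left(-225841 - \frac{275}{16}\right) \frac{1}{614069} = \left(- \frac{3613731}{16}\right) \frac{1}{614069} = - \frac{3613731}{9825104}$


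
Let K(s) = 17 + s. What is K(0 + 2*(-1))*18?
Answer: 270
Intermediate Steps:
K(0 + 2*(-1))*18 = (17 + (0 + 2*(-1)))*18 = (17 + (0 - 2))*18 = (17 - 2)*18 = 15*18 = 270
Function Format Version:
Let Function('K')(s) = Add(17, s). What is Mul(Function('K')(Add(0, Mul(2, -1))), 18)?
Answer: 270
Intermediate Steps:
Mul(Function('K')(Add(0, Mul(2, -1))), 18) = Mul(Add(17, Add(0, Mul(2, -1))), 18) = Mul(Add(17, Add(0, -2)), 18) = Mul(Add(17, -2), 18) = Mul(15, 18) = 270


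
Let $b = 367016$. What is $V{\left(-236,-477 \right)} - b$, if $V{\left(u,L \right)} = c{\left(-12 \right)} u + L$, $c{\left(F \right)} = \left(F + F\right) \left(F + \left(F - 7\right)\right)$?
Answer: $-543077$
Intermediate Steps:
$c{\left(F \right)} = 2 F \left(-7 + 2 F\right)$ ($c{\left(F \right)} = 2 F \left(F + \left(-7 + F\right)\right) = 2 F \left(-7 + 2 F\right)$)
$V{\left(u,L \right)} = L + 744 u$ ($V{\left(u,L \right)} = 2 \left(-12\right) \left(-7 + 2 \left(-12\right)\right) u + L = 2 \left(-12\right) \left(-7 - 24\right) u + L = 2 \left(-12\right) \left(-31\right) u + L = 744 u + L = L + 744 u$)
$V{\left(-236,-477 \right)} - b = \left(-477 + 744 \left(-236\right)\right) - 367016 = \left(-477 - 175584\right) - 367016 = -176061 - 367016 = -543077$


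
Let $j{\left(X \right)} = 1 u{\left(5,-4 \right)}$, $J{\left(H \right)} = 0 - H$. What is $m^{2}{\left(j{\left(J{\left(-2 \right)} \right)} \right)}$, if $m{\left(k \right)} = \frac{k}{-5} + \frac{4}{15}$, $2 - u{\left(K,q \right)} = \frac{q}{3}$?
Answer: $\frac{4}{25} \approx 0.16$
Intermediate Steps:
$u{\left(K,q \right)} = 2 - \frac{q}{3}$
$J{\left(H \right)} = - H$
$j{\left(X \right)} = \frac{10}{3}$ ($j{\left(X \right)} = 1 \left(2 - - \frac{4}{3}\right) = 1 \left(2 + \frac{4}{3}\right) = 1 \cdot \frac{10}{3} = \frac{10}{3}$)
$m{\left(k \right)} = \frac{4}{15} - \frac{k}{5}$ ($m{\left(k \right)} = k \left(- \frac{1}{5}\right) + 4 \cdot \frac{1}{15} = - \frac{k}{5} + \frac{4}{15} = \frac{4}{15} - \frac{k}{5}$)
$m^{2}{\left(j{\left(J{\left(-2 \right)} \right)} \right)} = \left(\frac{4}{15} - \frac{2}{3}\right)^{2} = \left(- \frac{2}{5}\right)^{2} = \frac{4}{25}$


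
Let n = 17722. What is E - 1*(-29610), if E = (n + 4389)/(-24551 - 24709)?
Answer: 1458566489/49260 ≈ 29610.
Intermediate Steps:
E = -22111/49260 (E = (17722 + 4389)/(-24551 - 24709) = 22111/(-49260) = 22111*(-1/49260) = -22111/49260 ≈ -0.44886)
E - 1*(-29610) = -22111/49260 - 1*(-29610) = -22111/49260 + 29610 = 1458566489/49260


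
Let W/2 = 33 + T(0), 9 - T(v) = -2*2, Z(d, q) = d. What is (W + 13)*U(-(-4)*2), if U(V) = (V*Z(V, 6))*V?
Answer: 53760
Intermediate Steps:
T(v) = 13 (T(v) = 9 - (-2)*2 = 9 - 1*(-4) = 9 + 4 = 13)
U(V) = V³ (U(V) = (V*V)*V = V²*V = V³)
W = 92 (W = 2*(33 + 13) = 2*46 = 92)
(W + 13)*U(-(-4)*2) = (92 + 13)*(-(-4)*2)³ = 105*(-4*(-2))³ = 105*8³ = 105*512 = 53760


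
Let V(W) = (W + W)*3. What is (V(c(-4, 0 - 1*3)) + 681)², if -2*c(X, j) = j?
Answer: 476100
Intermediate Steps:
c(X, j) = -j/2
V(W) = 6*W (V(W) = (2*W)*3 = 6*W)
(V(c(-4, 0 - 1*3)) + 681)² = (6*(-(0 - 1*3)/2) + 681)² = (6*(-(0 - 3)/2) + 681)² = (6*(-½*(-3)) + 681)² = (6*(3/2) + 681)² = (9 + 681)² = 690² = 476100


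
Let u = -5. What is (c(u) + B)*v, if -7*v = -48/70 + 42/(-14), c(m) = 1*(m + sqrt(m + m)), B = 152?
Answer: 387/5 + 129*I*sqrt(10)/245 ≈ 77.4 + 1.665*I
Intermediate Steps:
c(m) = m + sqrt(2)*sqrt(m) (c(m) = 1*(m + sqrt(2*m)) = 1*(m + sqrt(2)*sqrt(m)) = m + sqrt(2)*sqrt(m))
v = 129/245 (v = -(-48/70 + 42/(-14))/7 = -(-48*1/70 + 42*(-1/14))/7 = -(-24/35 - 3)/7 = -1/7*(-129/35) = 129/245 ≈ 0.52653)
(c(u) + B)*v = ((-5 + sqrt(2)*sqrt(-5)) + 152)*(129/245) = ((-5 + sqrt(2)*(I*sqrt(5))) + 152)*(129/245) = ((-5 + I*sqrt(10)) + 152)*(129/245) = (147 + I*sqrt(10))*(129/245) = 387/5 + 129*I*sqrt(10)/245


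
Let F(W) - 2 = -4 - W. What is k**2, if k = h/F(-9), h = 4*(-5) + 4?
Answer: 256/49 ≈ 5.2245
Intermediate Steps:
F(W) = -2 - W (F(W) = 2 + (-4 - W) = -2 - W)
h = -16 (h = -20 + 4 = -16)
k = -16/7 (k = -16/(-2 - 1*(-9)) = -16/(-2 + 9) = -16/7 ≈ -2.2857)
k**2 = (-16/7)**2 = 256/49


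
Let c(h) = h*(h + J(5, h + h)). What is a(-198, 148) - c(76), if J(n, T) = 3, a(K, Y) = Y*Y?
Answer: 15900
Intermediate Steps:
a(K, Y) = Y²
c(h) = h*(3 + h) (c(h) = h*(h + 3) = h*(3 + h))
a(-198, 148) - c(76) = 148² - 76*(3 + 76) = 21904 - 76*79 = 21904 - 1*6004 = 21904 - 6004 = 15900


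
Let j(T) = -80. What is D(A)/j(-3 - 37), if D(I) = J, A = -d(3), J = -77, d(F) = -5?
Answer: 77/80 ≈ 0.96250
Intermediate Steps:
A = 5 (A = -1*(-5) = 5)
D(I) = -77
D(A)/j(-3 - 37) = -77/(-80) = -77*(-1/80) = 77/80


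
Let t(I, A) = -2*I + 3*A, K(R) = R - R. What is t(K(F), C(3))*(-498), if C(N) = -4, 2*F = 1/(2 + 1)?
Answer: 5976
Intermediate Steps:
F = ⅙ (F = 1/(2*(2 + 1)) = (½)/3 = (½)*(⅓) = ⅙ ≈ 0.16667)
K(R) = 0
t(K(F), C(3))*(-498) = (-2*0 + 3*(-4))*(-498) = (0 - 12)*(-498) = -12*(-498) = 5976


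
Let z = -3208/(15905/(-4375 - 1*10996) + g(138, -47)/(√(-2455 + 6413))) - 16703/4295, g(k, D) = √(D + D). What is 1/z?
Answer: 4295*(15905*√3958 - 15371*I*√94)/(211521510345*√3958 + 256741813*I*√94) ≈ 0.00032295 - 4.816e-5*I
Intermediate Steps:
g(k, D) = √2*√D (g(k, D) = √(2*D) = √2*√D)
z = -16703/4295 - 3208/(-15905/15371 + I*√93013/1979) (z = -3208/(15905/(-4375 - 1*10996) + (√2*√(-47))/(√(-2455 + 6413))) - 16703/4295 = -3208/(15905/(-4375 - 10996) + (√2*(I*√47))/(√3958)) - 16703*1/4295 = -3208/(15905/(-15371) + (I*√94)*(√3958/3958)) - 16703/4295 = -3208/(15905*(-1/15371) + I*√93013/1979) - 16703/4295 = -3208/(-15905/15371 + I*√93013/1979) - 16703/4295 = -16703/4295 - 3208/(-15905/15371 + I*√93013/1979) ≈ 3029.1 + 451.72*I)
1/z = 1/((211521510345*√3958 + 256741813*I*√94)/(4295*(15905*√3958 - 15371*I*√94))) = 4295*(15905*√3958 - 15371*I*√94)/(211521510345*√3958 + 256741813*I*√94)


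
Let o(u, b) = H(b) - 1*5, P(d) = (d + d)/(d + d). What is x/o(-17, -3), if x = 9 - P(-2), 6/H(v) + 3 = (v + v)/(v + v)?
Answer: -1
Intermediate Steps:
H(v) = -3 (H(v) = 6/(-3 + (v + v)/(v + v)) = 6/(-3 + (2*v)/((2*v))) = 6/(-3 + (2*v)*(1/(2*v))) = 6/(-3 + 1) = 6/(-2) = 6*(-1/2) = -3)
P(d) = 1 (P(d) = (2*d)/((2*d)) = (2*d)*(1/(2*d)) = 1)
o(u, b) = -8 (o(u, b) = -3 - 1*5 = -3 - 5 = -8)
x = 8 (x = 9 - 1*1 = 9 - 1 = 8)
x/o(-17, -3) = 8/(-8) = 8*(-1/8) = -1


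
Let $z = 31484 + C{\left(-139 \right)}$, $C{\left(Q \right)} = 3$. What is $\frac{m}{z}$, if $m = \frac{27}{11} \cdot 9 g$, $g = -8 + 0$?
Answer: $- \frac{1944}{346357} \approx -0.0056127$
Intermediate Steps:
$g = -8$
$z = 31487$ ($z = 31484 + 3 = 31487$)
$m = - \frac{1944}{11}$ ($m = \frac{27}{11} \cdot 9 \left(-8\right) = \frac{243}{11} \left(-8\right) = - \frac{1944}{11} \approx -176.73$)
$\frac{m}{z} = - \frac{1944}{11 \cdot 31487} = \left(- \frac{1944}{11}\right) \frac{1}{31487} = - \frac{1944}{346357}$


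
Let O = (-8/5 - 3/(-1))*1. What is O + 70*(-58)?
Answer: -20293/5 ≈ -4058.6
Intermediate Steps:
O = 7/5 (O = (-8*⅕ - 3*(-1))*1 = (-8/5 + 3)*1 = (7/5)*1 = 7/5 ≈ 1.4000)
O + 70*(-58) = 7/5 + 70*(-58) = 7/5 - 4060 = -20293/5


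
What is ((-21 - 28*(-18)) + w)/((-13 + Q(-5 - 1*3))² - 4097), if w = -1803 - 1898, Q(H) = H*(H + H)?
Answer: -1609/4564 ≈ -0.35254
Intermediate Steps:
Q(H) = 2*H² (Q(H) = H*(2*H) = 2*H²)
w = -3701
((-21 - 28*(-18)) + w)/((-13 + Q(-5 - 1*3))² - 4097) = ((-21 - 28*(-18)) - 3701)/((-13 + 2*(-5 - 1*3)²)² - 4097) = ((-21 + 504) - 3701)/((-13 + 2*(-5 - 3)²)² - 4097) = (483 - 3701)/((-13 + 2*(-8)²)² - 4097) = -3218/((-13 + 2*64)² - 4097) = -3218/((-13 + 128)² - 4097) = -3218/(115² - 4097) = -3218/(13225 - 4097) = -3218/9128 = -3218*1/9128 = -1609/4564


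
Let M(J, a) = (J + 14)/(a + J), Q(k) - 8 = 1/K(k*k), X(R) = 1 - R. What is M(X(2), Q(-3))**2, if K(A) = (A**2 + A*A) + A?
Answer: 4941729/1435204 ≈ 3.4432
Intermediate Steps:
K(A) = A + 2*A**2 (K(A) = (A**2 + A**2) + A = 2*A**2 + A = A + 2*A**2)
Q(k) = 8 + 1/(k**2*(1 + 2*k**2)) (Q(k) = 8 + 1/((k*k)*(1 + 2*(k*k))) = 8 + 1/(k**2*(1 + 2*k**2)))
M(J, a) = (14 + J)/(J + a)
M(X(2), Q(-3))**2 = ((14 + (1 - 1*2))/((1 - 1*2) + (1 + 8*(-3)**2 + 16*(-3)**4)/((-3)**2 + 2*(-3)**4)))**2 = ((14 + (1 - 2))/((1 - 2) + (1 + 8*9 + 16*81)/(9 + 2*81)))**2 = ((14 - 1)/(-1 + (1 + 72 + 1296)/(9 + 162)))**2 = (13/(-1 + 1369/171))**2 = (13/(1198/171))**2 = ((171/1198)*13)**2 = (2223/1198)**2 = 4941729/1435204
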